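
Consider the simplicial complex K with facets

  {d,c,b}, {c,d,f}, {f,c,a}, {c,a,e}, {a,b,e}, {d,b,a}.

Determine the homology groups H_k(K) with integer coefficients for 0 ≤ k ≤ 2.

K has 6 vertices, 12 edges, 6 triangles.
rank ∂_0 = 0, rank ∂_1 = 5 ⇒ b_0 = 6 − 0 − 5 = 1; all invariant factors of ∂_1 are 1 so no torsion. So H_0 ≅ Z.
rank ∂_1 = 5, rank ∂_2 = 6 ⇒ b_1 = 12 − 5 − 6 = 1; all invariant factors of ∂_2 are 1 so no torsion. So H_1 ≅ Z.
rank ∂_2 = 6, rank ∂_3 = 0 ⇒ b_2 = 6 − 6 − 0 = 0. So H_2 ≅ 0.

H_0 ≅ Z,  H_1 ≅ Z,  H_2 = 0.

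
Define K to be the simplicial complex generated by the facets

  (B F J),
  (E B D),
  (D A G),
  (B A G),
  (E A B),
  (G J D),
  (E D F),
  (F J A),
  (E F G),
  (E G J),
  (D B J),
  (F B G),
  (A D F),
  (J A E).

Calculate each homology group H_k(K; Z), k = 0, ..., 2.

We work with the vertex ordering A < B < D < E < F < G < J. The simplices of K, each written with vertices in increasing order, are:

  0-simplices (7): A, B, D, E, F, G, J
  1-simplices (21): AB, AD, AE, AF, AG, AJ, BD, BE, BF, BG, BJ, DE, DF, DG, DJ, EF, EG, EJ, FG, FJ, GJ
  2-simplices (14): ABE, ABG, ADF, ADG, AEJ, AFJ, BDE, BDJ, BFG, BFJ, DEF, DGJ, EFG, EGJ

Hence C_0 ≅ Z^7, C_1 ≅ Z^21, C_2 ≅ Z^14.

∂_1: C_1 → C_0 sends each edge [p,q] (with p < q) to q − p. For instance
  ∂BD = D − B.
The 7×21 boundary matrix has rank 6 and Smith normal form diag(1,1,1,1,1,1).

The boundary map ∂_2: C_2 → C_1 maps a triangle to the signed sum of its edges. For instance
  ∂EGJ = GJ − EJ + EG,
  ∂ABG = BG − AG + AB.
This gives a 21×14 integer matrix of rank 13; reducing to Smith normal form yields diagonal entries (1,1,1,1,1,1,1,1,1,1,1,1,1).

Now H_k = ker ∂_k / im ∂_{k+1}, so:

  H_0: rank C_0 − rank ∂_1 = 7 − 6 = 1, and the invariant factors of ∂_1 are all 1, so H_0 = Z.
  H_1: rank ker ∂_1 − rank ∂_2 = (21 − 6) − 13 = 2, and the invariant factors of ∂_2 are all 1, so H_1 = Z^2.
  H_2: rank ker ∂_2 − rank ∂_3 = (14 − 13) − 0 = 1, and there is no ∂_3, so H_2 = Z.

As a check, the Euler characteristic is 7 − 21 + 14 = 0, which agrees with 1 − 2 + 1 = 0.
(K is a triangulation of the torus T^2.)

H_0 ≅ Z,  H_1 ≅ Z^2,  H_2 ≅ Z.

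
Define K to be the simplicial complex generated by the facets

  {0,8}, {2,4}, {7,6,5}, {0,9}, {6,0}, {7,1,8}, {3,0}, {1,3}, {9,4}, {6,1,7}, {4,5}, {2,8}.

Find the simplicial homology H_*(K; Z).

H_0 = Z,  H_1 = Z^4,  H_2 = 0.

Order the vertices as 0 < 1 < 2 < 3 < 4 < 5 < 6 < 7 < 8 < 9. Listing each simplex with vertices in this order, K has dimension 2 with simplices:

  0-simplices (10): [0], [1], [2], [3], [4], [5], [6], [7], [8], [9]
  1-simplices (16): [0,3], [0,6], [0,8], [0,9], [1,3], [1,6], [1,7], [1,8], [2,4], [2,8], [4,5], [4,9], [5,6], [5,7], [6,7], [7,8]
  2-simplices (3): [1,6,7], [1,7,8], [5,6,7]

so the chain groups are C_0 ≅ Z^10, C_1 ≅ Z^16, C_2 ≅ Z^3.

Boundary ∂_1: C_1 → C_0 is given by ∂[p,q] = [q] − [p]. For instance
  ∂[1,8] = [8] − [1].
The 10×16 boundary matrix has rank 9 and Smith normal form diag(1,1,1,1,1,1,1,1,1).

Boundary ∂_2: C_2 → C_1 sends each 2-simplex [p,q,r] to [q,r] − [p,r] + [p,q]. For instance
  ∂[1,7,8] = [7,8] − [1,8] + [1,7],
  ∂[5,6,7] = [6,7] − [5,7] + [5,6].
This gives a 16×3 integer matrix of rank 3; reducing to Smith normal form yields diagonal entries (1,1,1).

Reading off H_k = ker ∂_k / im ∂_{k+1}:

  H_0: rank C_0 − rank ∂_1 = 10 − 9 = 1, and the invariant factors of ∂_1 are all 1, so H_0 ≅ Z.
  H_1: rank ker ∂_1 − rank ∂_2 = (16 − 9) − 3 = 4, and the invariant factors of ∂_2 are all 1, so H_1 ≅ Z^4.
  H_2: rank ker ∂_2 − rank ∂_3 = (3 − 3) − 0 = 0, and there is no ∂_3, so H_2 ≅ 0.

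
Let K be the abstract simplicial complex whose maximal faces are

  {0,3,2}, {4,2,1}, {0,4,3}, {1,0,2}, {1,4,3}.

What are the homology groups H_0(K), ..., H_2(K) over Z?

H_0 ≅ Z,  H_1 ≅ Z,  H_2 = 0.

Order the vertices as 0 < 1 < 2 < 3 < 4. Listing each simplex with vertices in this order, K has dimension 2 with simplices:

  0-simplices (5): [0], [1], [2], [3], [4]
  1-simplices (10): [0,1], [0,2], [0,3], [0,4], [1,2], [1,3], [1,4], [2,3], [2,4], [3,4]
  2-simplices (5): [0,1,2], [0,2,3], [0,3,4], [1,2,4], [1,3,4]

giving chain groups C_0 ≅ Z^5, C_1 ≅ Z^10, C_2 ≅ Z^5.

The boundary map ∂_1: C_1 → C_0 is given by ∂[p,q] = [q] − [p]. For instance
  ∂[2,4] = [4] − [2].
This gives a 5×10 integer matrix of rank 4; reducing to Smith normal form yields diagonal entries (1,1,1,1).

Boundary ∂_2: C_2 → C_1 sends each 2-simplex [p,q,r] to [q,r] − [p,r] + [p,q]. For instance
  ∂[0,2,3] = [2,3] − [0,3] + [0,2],
  ∂[0,3,4] = [3,4] − [0,4] + [0,3].
As a 10×5 matrix over Z this has rank 5, with invariant factors (1,1,1,1,1).

From H_k ≅ ker(∂_k) / im(∂_{k+1}) we obtain:

  H_0: rank C_0 − rank ∂_1 = 5 − 4 = 1, and the invariant factors of ∂_1 are all 1, so H_0 = Z.
  H_1: rank ker ∂_1 − rank ∂_2 = (10 − 4) − 5 = 1, and the invariant factors of ∂_2 are all 1, so H_1 = Z.
  H_2: rank ker ∂_2 − rank ∂_3 = (5 − 5) − 0 = 0, and there is no ∂_3, so H_2 = 0.

As a check, the Euler characteristic is 5 − 10 + 5 = 0, which agrees with 1 − 1 + 0 = 0.
(K is a triangulation of the Möbius band.)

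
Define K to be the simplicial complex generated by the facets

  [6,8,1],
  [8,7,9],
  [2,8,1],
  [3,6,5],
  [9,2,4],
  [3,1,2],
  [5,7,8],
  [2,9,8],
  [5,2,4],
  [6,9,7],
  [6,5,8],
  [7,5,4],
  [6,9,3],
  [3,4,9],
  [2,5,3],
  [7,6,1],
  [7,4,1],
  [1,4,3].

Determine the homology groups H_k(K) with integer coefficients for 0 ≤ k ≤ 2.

Take the total order 1 < 2 < 3 < 4 < 5 < 6 < 7 < 8 < 9 on the vertex set. Then K (dimension 2) consists of the simplices:

  0-simplices (9): [1], [2], [3], [4], [5], [6], [7], [8], [9]
  1-simplices (27): (27 of them)
  2-simplices (18): [1,2,3], [1,2,8], [1,3,4], [1,4,7], [1,6,7], [1,6,8], [2,3,5], [2,4,5], [2,4,9], [2,8,9], [3,4,9], [3,5,6], [3,6,9], [4,5,7], [5,6,8], [5,7,8], [6,7,9], [7,8,9]

Hence C_0 ≅ Z^9, C_1 ≅ Z^27, C_2 ≅ Z^18.

Boundary ∂_1: C_1 → C_0 is given by ∂[p,q] = [q] − [p].
The 9×27 boundary matrix has rank 8 and Smith normal form diag(1,1,1,1,1,1,1,1).

Boundary ∂_2: C_2 → C_1 maps a triangle to the signed sum of its edges. For instance
  ∂[3,4,9] = [4,9] − [3,9] + [3,4],
  ∂[2,8,9] = [8,9] − [2,9] + [2,8].
As a 27×18 matrix over Z this has rank 18, with invariant factors (1,1,1,1,1,1,1,1,1,1,1,1,1,1,1,1,1,2).

Computing H_k = (kernel of ∂_k) / (image of ∂_{k+1}):

  H_0: rank C_0 − rank ∂_1 = 9 − 8 = 1, and the invariant factors of ∂_1 are all 1, so H_0 = Z.
  H_1: rank ker ∂_1 − rank ∂_2 = (27 − 8) − 18 = 1, and ∂_2 has invariant factor 2 > 1, so H_1 = Z × Z/2.
  H_2: rank ker ∂_2 − rank ∂_3 = (18 − 18) − 0 = 0, and there is no ∂_3, so H_2 = 0.

H_0 = Z,  H_1 = Z × Z/2,  H_2 = 0.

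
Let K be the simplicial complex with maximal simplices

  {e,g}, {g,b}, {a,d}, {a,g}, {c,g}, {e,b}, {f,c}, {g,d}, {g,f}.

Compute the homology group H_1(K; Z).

H_1 ≅ Z^3.

We work with the vertex ordering a < b < c < d < e < f < g. The simplices of K, each written with vertices in increasing order, are:

  0-simplices (7): a, b, c, d, e, f, g
  1-simplices (9): ad, ag, be, bg, cf, cg, dg, eg, fg

so the chain groups are C_0 ≅ Z^7, C_1 ≅ Z^9.

Boundary ∂_1: C_1 → C_0 maps an edge to its endpoints' difference, ∂[p,q] = q − p.
The 7×9 boundary matrix has rank 6 and Smith normal form diag(1,1,1,1,1,1).

Reading off H_k = ker ∂_k / im ∂_{k+1}:

  H_1: rank ker ∂_1 − rank ∂_2 = (9 − 6) − 0 = 3, and there is no ∂_2, so H_1 ≅ Z^3.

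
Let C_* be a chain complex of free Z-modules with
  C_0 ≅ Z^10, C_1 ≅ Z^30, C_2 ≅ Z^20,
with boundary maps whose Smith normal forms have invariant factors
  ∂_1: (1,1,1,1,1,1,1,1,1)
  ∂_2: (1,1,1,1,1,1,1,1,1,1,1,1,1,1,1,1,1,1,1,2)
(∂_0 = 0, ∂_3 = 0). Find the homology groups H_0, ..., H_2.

H_0: b_0 = 10 − 0 − 9 = 1; torsion from ∂_1 factors > 1: none. So H_0 ≅ Z.
H_1: b_1 = 30 − 9 − 20 = 1; torsion from ∂_2 factors > 1: [2]. So H_1 ≅ Z ⊕ Z/2.
H_2: b_2 = 20 − 20 − 0 = 0; torsion from ∂_3 factors > 1: none. So H_2 ≅ 0.

H_0 ≅ Z,  H_1 ≅ Z ⊕ Z/2,  H_2 = 0.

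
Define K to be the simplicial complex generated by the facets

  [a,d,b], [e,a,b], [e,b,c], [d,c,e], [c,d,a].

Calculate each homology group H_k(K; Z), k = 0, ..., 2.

H_0 = Z,  H_1 = Z,  H_2 = 0.

Fix the vertex order a < b < c < d < e and write every simplex with vertices in increasing order. Then dim K = 2 and the simplices of K are:

  0-simplices (5): a, b, c, d, e
  1-simplices (10): ab, ac, ad, ae, bc, bd, be, cd, ce, de
  2-simplices (5): abd, abe, acd, bce, cde

giving chain groups C_0 ≅ Z^5, C_1 ≅ Z^10, C_2 ≅ Z^5.

The boundary map ∂_1: C_1 → C_0 maps an edge to its endpoints' difference, ∂[p,q] = q − p.
The 5×10 boundary matrix has rank 4 and Smith normal form diag(1,1,1,1).

∂_2: C_2 → C_1 acts by ∂[p,q,r] = [q,r] − [p,r] + [p,q]. For instance
  ∂abd = bd − ad + ab,
  ∂bce = ce − be + bc.
The resulting 10×5 matrix has rank 5, and its Smith normal form has invariant factors (1,1,1,1,1).

Now H_k = ker ∂_k / im ∂_{k+1}, so:

  H_0: rank C_0 − rank ∂_1 = 5 − 4 = 1, and the invariant factors of ∂_1 are all 1, so H_0 ≅ Z.
  H_1: rank ker ∂_1 − rank ∂_2 = (10 − 4) − 5 = 1, and the invariant factors of ∂_2 are all 1, so H_1 ≅ Z.
  H_2: rank ker ∂_2 − rank ∂_3 = (5 − 5) − 0 = 0, and there is no ∂_3, so H_2 ≅ 0.

(K is a triangulation of the Möbius band.)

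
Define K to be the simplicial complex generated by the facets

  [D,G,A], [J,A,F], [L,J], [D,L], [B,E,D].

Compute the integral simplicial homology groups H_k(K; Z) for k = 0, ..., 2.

H_0 ≅ Z,  H_1 ≅ Z,  H_2 = 0.

Order the vertices as A < B < D < E < F < G < J < L. Listing each simplex with vertices in this order, K has dimension 2 with simplices:

  0-simplices (8): A, B, D, E, F, G, J, L
  1-simplices (11): AD, AF, AG, AJ, BD, BE, DE, DG, DL, FJ, JL
  2-simplices (3): ADG, AFJ, BDE

so the chain groups are C_0 ≅ Z^8, C_1 ≅ Z^11, C_2 ≅ Z^3.

∂_1: C_1 → C_0 sends each edge [p,q] (with p < q) to q − p. For instance
  ∂JL = L − J.
This gives a 8×11 integer matrix of rank 7; reducing to Smith normal form yields diagonal entries (1,1,1,1,1,1,1).

The boundary map ∂_2: C_2 → C_1 acts by ∂[p,q,r] = [q,r] − [p,r] + [p,q]. For instance
  ∂AFJ = FJ − AJ + AF,
  ∂BDE = DE − BE + BD.
This gives a 11×3 integer matrix of rank 3; reducing to Smith normal form yields diagonal entries (1,1,1).

Computing H_k = (kernel of ∂_k) / (image of ∂_{k+1}):

  H_0: rank C_0 − rank ∂_1 = 8 − 7 = 1, and the invariant factors of ∂_1 are all 1, so H_0 ≅ Z.
  H_1: rank ker ∂_1 − rank ∂_2 = (11 − 7) − 3 = 1, and the invariant factors of ∂_2 are all 1, so H_1 ≅ Z.
  H_2: rank ker ∂_2 − rank ∂_3 = (3 − 3) − 0 = 0, and there is no ∂_3, so H_2 ≅ 0.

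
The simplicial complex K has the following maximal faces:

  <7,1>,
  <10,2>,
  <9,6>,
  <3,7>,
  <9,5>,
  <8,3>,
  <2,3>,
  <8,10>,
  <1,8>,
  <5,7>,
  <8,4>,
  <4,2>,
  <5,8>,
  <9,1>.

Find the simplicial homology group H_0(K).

H_0 = Z.

We work with the vertex ordering 1 < 2 < 3 < 4 < 5 < 6 < 7 < 8 < 9 < 10. The simplices of K, each written with vertices in increasing order, are:

  0-simplices (10): [1], [2], [3], [4], [5], [6], [7], [8], [9], [10]
  1-simplices (14): [1,7], [1,8], [1,9], [2,3], [2,4], [2,10], [3,7], [3,8], [4,8], [5,7], [5,8], [5,9], [6,9], [8,10]

giving chain groups C_0 ≅ Z^10, C_1 ≅ Z^14.

Boundary ∂_1: C_1 → C_0 is given by ∂[p,q] = [q] − [p]. For instance
  ∂[5,9] = [9] − [5].
The 10×14 boundary matrix has rank 9 and Smith normal form diag(1,1,1,1,1,1,1,1,1).

Reading off H_k = ker ∂_k / im ∂_{k+1}:

  H_0: rank C_0 − rank ∂_1 = 10 − 9 = 1, and the invariant factors of ∂_1 are all 1, so H_0 ≅ Z.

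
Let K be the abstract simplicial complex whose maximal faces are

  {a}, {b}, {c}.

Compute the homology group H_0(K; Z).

We work with the vertex ordering a < b < c. The simplices of K, each written with vertices in increasing order, are:

  0-simplices (3): a, b, c

giving chain groups C_0 ≅ Z^3.

Reading off H_k = ker ∂_k / im ∂_{k+1}:

  H_0: rank C_0 − rank ∂_1 = 3 − 0 = 3, and there is no ∂_1, so H_0 = Z^3.

(K is a triangulation of a set of 3 points.)

H_0 = Z^3.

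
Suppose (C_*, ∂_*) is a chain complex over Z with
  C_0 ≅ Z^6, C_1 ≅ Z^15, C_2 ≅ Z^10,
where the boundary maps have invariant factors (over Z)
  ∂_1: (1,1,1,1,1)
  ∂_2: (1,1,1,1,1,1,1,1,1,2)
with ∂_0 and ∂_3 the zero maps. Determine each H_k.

H_0: b_0 = 6 − 0 − 5 = 1; torsion from ∂_1 factors > 1: none. So H_0 ≅ Z.
H_1: b_1 = 15 − 5 − 10 = 0; torsion from ∂_2 factors > 1: [2]. So H_1 ≅ Z/2.
H_2: b_2 = 10 − 10 − 0 = 0; torsion from ∂_3 factors > 1: none. So H_2 ≅ 0.

H_0 ≅ Z,  H_1 ≅ Z/2,  H_2 = 0.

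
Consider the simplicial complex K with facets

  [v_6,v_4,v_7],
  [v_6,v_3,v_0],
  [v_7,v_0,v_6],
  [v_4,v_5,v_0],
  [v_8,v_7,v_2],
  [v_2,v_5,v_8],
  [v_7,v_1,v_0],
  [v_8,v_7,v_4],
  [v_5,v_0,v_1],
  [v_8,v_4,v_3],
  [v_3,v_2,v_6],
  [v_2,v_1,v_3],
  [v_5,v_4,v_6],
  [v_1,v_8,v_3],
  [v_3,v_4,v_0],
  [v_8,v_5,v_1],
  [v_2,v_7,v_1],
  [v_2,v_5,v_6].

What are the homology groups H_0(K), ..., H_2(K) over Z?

Fix the vertex order v_0 < v_1 < v_2 < v_3 < v_4 < v_5 < v_6 < v_7 < v_8 and write every simplex with vertices in increasing order. Then dim K = 2 and the simplices of K are:

  0-simplices (9): [v_0], [v_1], [v_2], [v_3], [v_4], [v_5], [v_6], [v_7], [v_8]
  1-simplices (27): (27 of them)
  2-simplices (18): (18 of them)

giving chain groups C_0 ≅ Z^9, C_1 ≅ Z^27, C_2 ≅ Z^18.

Boundary ∂_1: C_1 → C_0 maps an edge to its endpoints' difference, ∂[p,q] = q − p. For instance
  ∂[v_5,v_8] = [v_8] − [v_5].
As a 9×27 matrix over Z this has rank 8, with invariant factors (1,1,1,1,1,1,1,1).

The boundary map ∂_2: C_2 → C_1 acts by ∂[p,q,r] = [q,r] − [p,r] + [p,q]. For instance
  ∂[v_0,v_3,v_4] = [v_3,v_4] − [v_0,v_4] + [v_0,v_3],
  ∂[v_0,v_4,v_5] = [v_4,v_5] − [v_0,v_5] + [v_0,v_4].
This gives a 27×18 integer matrix of rank 18; reducing to Smith normal form yields diagonal entries (1,1,1,1,1,1,1,1,1,1,1,1,1,1,1,1,1,2).

Reading off H_k = ker ∂_k / im ∂_{k+1}:

  H_0: rank C_0 − rank ∂_1 = 9 − 8 = 1, and the invariant factors of ∂_1 are all 1, so H_0 = Z.
  H_1: rank ker ∂_1 − rank ∂_2 = (27 − 8) − 18 = 1, and ∂_2 has invariant factor 2 > 1, so H_1 = Z ⊕ Z/2.
  H_2: rank ker ∂_2 − rank ∂_3 = (18 − 18) − 0 = 0, and there is no ∂_3, so H_2 = 0.

As a check, the Euler characteristic is 9 − 27 + 18 = 0, which agrees with 1 − 1 + 0 = 0.
(K is a triangulation of the Klein bottle.)

H_0 = Z,  H_1 = Z ⊕ Z/2,  H_2 = 0.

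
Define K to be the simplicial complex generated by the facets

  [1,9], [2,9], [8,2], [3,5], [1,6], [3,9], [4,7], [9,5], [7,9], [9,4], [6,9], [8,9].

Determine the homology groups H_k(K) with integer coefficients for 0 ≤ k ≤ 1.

H_0 = Z,  H_1 = Z^4.

Fix the vertex order 1 < 2 < 3 < 4 < 5 < 6 < 7 < 8 < 9 and write every simplex with vertices in increasing order. Then dim K = 1 and the simplices of K are:

  0-simplices (9): [1], [2], [3], [4], [5], [6], [7], [8], [9]
  1-simplices (12): [1,6], [1,9], [2,8], [2,9], [3,5], [3,9], [4,7], [4,9], [5,9], [6,9], [7,9], [8,9]

giving chain groups C_0 ≅ Z^9, C_1 ≅ Z^12.

The boundary map ∂_1: C_1 → C_0 sends each edge [p,q] (with p < q) to q − p. For instance
  ∂[2,8] = [8] − [2].
The resulting 9×12 matrix has rank 8, and its Smith normal form has invariant factors (1,1,1,1,1,1,1,1).

Reading off H_k = ker ∂_k / im ∂_{k+1}:

  H_0: rank C_0 − rank ∂_1 = 9 − 8 = 1, and the invariant factors of ∂_1 are all 1, so H_0 ≅ Z.
  H_1: rank ker ∂_1 − rank ∂_2 = (12 − 8) − 0 = 4, and there is no ∂_2, so H_1 ≅ Z^4.

As a check, the Euler characteristic is 9 − 12 = -3, which agrees with 1 − 4 = -3.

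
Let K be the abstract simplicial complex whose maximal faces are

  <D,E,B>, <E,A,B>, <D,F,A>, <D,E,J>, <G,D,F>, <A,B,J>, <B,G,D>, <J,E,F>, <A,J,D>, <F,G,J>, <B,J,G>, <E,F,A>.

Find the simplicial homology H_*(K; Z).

H_0 = Z,  H_1 = Z/2Z,  H_2 = 0.

Order the vertices as A < B < D < E < F < G < J. Listing each simplex with vertices in this order, K has dimension 2 with simplices:

  0-simplices (7): A, B, D, E, F, G, J
  1-simplices (18): AB, AD, AE, AF, AJ, BD, BE, BG, BJ, DE, DF, DG, DJ, EF, EJ, FG, FJ, GJ
  2-simplices (12): ABE, ABJ, ADF, ADJ, AEF, BDE, BDG, BGJ, DEJ, DFG, EFJ, FGJ

so the chain groups are C_0 ≅ Z^7, C_1 ≅ Z^18, C_2 ≅ Z^12.

The boundary map ∂_1: C_1 → C_0 maps an edge to its endpoints' difference, ∂[p,q] = q − p. For instance
  ∂EJ = J − E.
As a 7×18 matrix over Z this has rank 6, with invariant factors (1,1,1,1,1,1).

Boundary ∂_2: C_2 → C_1 maps a triangle to the signed sum of its edges. For instance
  ∂BGJ = GJ − BJ + BG,
  ∂ADF = DF − AF + AD.
The 18×12 boundary matrix has rank 12 and Smith normal form diag(1,1,1,1,1,1,1,1,1,1,1,2).

Now H_k = ker ∂_k / im ∂_{k+1}, so:

  H_0: rank C_0 − rank ∂_1 = 7 − 6 = 1, and the invariant factors of ∂_1 are all 1, so H_0 = Z.
  H_1: rank ker ∂_1 − rank ∂_2 = (18 − 6) − 12 = 0, and ∂_2 has invariant factor 2 > 1, so H_1 = Z/2Z.
  H_2: rank ker ∂_2 − rank ∂_3 = (12 − 12) − 0 = 0, and there is no ∂_3, so H_2 = 0.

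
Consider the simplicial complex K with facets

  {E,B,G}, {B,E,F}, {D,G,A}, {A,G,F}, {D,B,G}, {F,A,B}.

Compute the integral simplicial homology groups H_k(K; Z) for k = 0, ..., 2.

K has 6 vertices, 12 edges, 6 triangles.
rank ∂_0 = 0, rank ∂_1 = 5 ⇒ b_0 = 6 − 0 − 5 = 1; all invariant factors of ∂_1 are 1 so no torsion. So H_0 = Z.
rank ∂_1 = 5, rank ∂_2 = 6 ⇒ b_1 = 12 − 5 − 6 = 1; all invariant factors of ∂_2 are 1 so no torsion. So H_1 = Z.
rank ∂_2 = 6, rank ∂_3 = 0 ⇒ b_2 = 6 − 6 − 0 = 0. So H_2 = 0.

H_0 ≅ Z,  H_1 ≅ Z,  H_2 = 0.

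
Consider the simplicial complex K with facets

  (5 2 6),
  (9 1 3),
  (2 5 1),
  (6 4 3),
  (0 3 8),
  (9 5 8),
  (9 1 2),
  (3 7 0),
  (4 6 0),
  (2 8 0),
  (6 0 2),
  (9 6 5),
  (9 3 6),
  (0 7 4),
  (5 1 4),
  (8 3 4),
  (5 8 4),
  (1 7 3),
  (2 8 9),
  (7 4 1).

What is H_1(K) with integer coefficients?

We work with the vertex ordering 0 < 1 < 2 < 3 < 4 < 5 < 6 < 7 < 8 < 9. The simplices of K, each written with vertices in increasing order, are:

  0-simplices (10): [0], [1], [2], [3], [4], [5], [6], [7], [8], [9]
  1-simplices (30): (30 of them)
  2-simplices (20): (20 of them)

giving chain groups C_0 ≅ Z^10, C_1 ≅ Z^30, C_2 ≅ Z^20.

Boundary ∂_1: C_1 → C_0 maps an edge to its endpoints' difference, ∂[p,q] = q − p.
As a 10×30 matrix over Z this has rank 9, with invariant factors (1,1,1,1,1,1,1,1,1).

The boundary map ∂_2: C_2 → C_1 sends each 2-simplex [p,q,r] to [q,r] − [p,r] + [p,q]. For instance
  ∂[0,3,8] = [3,8] − [0,8] + [0,3],
  ∂[0,2,8] = [2,8] − [0,8] + [0,2].
As a 30×20 matrix over Z this has rank 20, with invariant factors (1,1,1,1,1,1,1,1,1,1,1,1,1,1,1,1,1,1,1,2).

Reading off H_k = ker ∂_k / im ∂_{k+1}:

  H_1: rank ker ∂_1 − rank ∂_2 = (30 − 9) − 20 = 1, and ∂_2 has invariant factor 2 > 1, so H_1 = Z ⊕ Z/2.

(K is a triangulation of the Klein bottle.)

H_1 ≅ Z ⊕ Z/2.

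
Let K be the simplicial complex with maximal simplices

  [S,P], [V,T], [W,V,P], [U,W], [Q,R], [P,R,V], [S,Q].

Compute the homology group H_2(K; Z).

K has 8 vertices, 10 edges, 2 triangles.
rank ∂_2 = 2, rank ∂_3 = 0 ⇒ b_2 = 2 − 2 − 0 = 0. So H_2 ≅ 0.

H_2 ≅ 0.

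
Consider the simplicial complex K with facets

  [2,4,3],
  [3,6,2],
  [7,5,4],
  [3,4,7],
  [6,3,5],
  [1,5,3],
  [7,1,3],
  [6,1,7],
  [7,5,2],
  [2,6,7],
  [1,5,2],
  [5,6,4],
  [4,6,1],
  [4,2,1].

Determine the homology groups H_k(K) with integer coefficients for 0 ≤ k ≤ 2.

H_0 ≅ Z,  H_1 ≅ Z^2,  H_2 ≅ Z.

Take the total order 1 < 2 < 3 < 4 < 5 < 6 < 7 on the vertex set. Then K (dimension 2) consists of the simplices:

  0-simplices (7): [1], [2], [3], [4], [5], [6], [7]
  1-simplices (21): [1,2], [1,3], [1,4], [1,5], [1,6], [1,7], [2,3], [2,4], [2,5], [2,6], [2,7], [3,4], [3,5], [3,6], [3,7], [4,5], [4,6], [4,7], [5,6], [5,7], [6,7]
  2-simplices (14): [1,2,4], [1,2,5], [1,3,5], [1,3,7], [1,4,6], [1,6,7], [2,3,4], [2,3,6], [2,5,7], [2,6,7], [3,4,7], [3,5,6], [4,5,6], [4,5,7]

Hence C_0 ≅ Z^7, C_1 ≅ Z^21, C_2 ≅ Z^14.

Boundary ∂_1: C_1 → C_0 maps an edge to its endpoints' difference, ∂[p,q] = q − p.
This gives a 7×21 integer matrix of rank 6; reducing to Smith normal form yields diagonal entries (1,1,1,1,1,1).

Boundary ∂_2: C_2 → C_1 acts by ∂[p,q,r] = [q,r] − [p,r] + [p,q]. For instance
  ∂[1,6,7] = [6,7] − [1,7] + [1,6],
  ∂[1,2,5] = [2,5] − [1,5] + [1,2].
The resulting 21×14 matrix has rank 13, and its Smith normal form has invariant factors (1,1,1,1,1,1,1,1,1,1,1,1,1).

Computing H_k = (kernel of ∂_k) / (image of ∂_{k+1}):

  H_0: rank C_0 − rank ∂_1 = 7 − 6 = 1, and the invariant factors of ∂_1 are all 1, so H_0 = Z.
  H_1: rank ker ∂_1 − rank ∂_2 = (21 − 6) − 13 = 2, and the invariant factors of ∂_2 are all 1, so H_1 = Z^2.
  H_2: rank ker ∂_2 − rank ∂_3 = (14 − 13) − 0 = 1, and there is no ∂_3, so H_2 = Z.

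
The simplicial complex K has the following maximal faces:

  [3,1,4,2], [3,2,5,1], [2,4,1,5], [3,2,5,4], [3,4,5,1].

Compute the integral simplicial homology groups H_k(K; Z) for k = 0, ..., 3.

H_0 ≅ Z,  H_1 = 0,  H_2 = 0,  H_3 ≅ Z.

Take the total order 1 < 2 < 3 < 4 < 5 on the vertex set. Then K (dimension 3) consists of the simplices:

  0-simplices (5): [1], [2], [3], [4], [5]
  1-simplices (10): [1,2], [1,3], [1,4], [1,5], [2,3], [2,4], [2,5], [3,4], [3,5], [4,5]
  2-simplices (10): [1,2,3], [1,2,4], [1,2,5], [1,3,4], [1,3,5], [1,4,5], [2,3,4], [2,3,5], [2,4,5], [3,4,5]
  3-simplices (5): [1,2,3,4], [1,2,3,5], [1,2,4,5], [1,3,4,5], [2,3,4,5]

Hence C_0 ≅ Z^5, C_1 ≅ Z^10, C_2 ≅ Z^10, C_3 ≅ Z^5.

∂_1: C_1 → C_0 sends each edge [p,q] (with p < q) to q − p. For instance
  ∂[2,3] = [3] − [2].
As a 5×10 matrix over Z this has rank 4, with invariant factors (1,1,1,1).

∂_2: C_2 → C_1 acts by ∂[p,q,r] = [q,r] − [p,r] + [p,q]. For instance
  ∂[2,3,5] = [3,5] − [2,5] + [2,3],
  ∂[1,2,5] = [2,5] − [1,5] + [1,2].
As a 10×10 matrix over Z this has rank 6, with invariant factors (1,1,1,1,1,1).

Boundary ∂_3: C_3 → C_2 sends each 3-simplex σ to the alternating sum Σ_i (−1)^i (σ with its i-th vertex removed). For instance
  ∂[1,3,4,5] = [3,4,5] − [1,4,5] + [1,3,5] − [1,3,4],
  ∂[1,2,3,4] = [2,3,4] − [1,3,4] + [1,2,4] − [1,2,3].
As a 10×5 matrix over Z this has rank 4, with invariant factors (1,1,1,1).

Now H_k = ker ∂_k / im ∂_{k+1}, so:

  H_0: rank C_0 − rank ∂_1 = 5 − 4 = 1, and the invariant factors of ∂_1 are all 1, so H_0 = Z.
  H_1: rank ker ∂_1 − rank ∂_2 = (10 − 4) − 6 = 0, and the invariant factors of ∂_2 are all 1, so H_1 = 0.
  H_2: rank ker ∂_2 − rank ∂_3 = (10 − 6) − 4 = 0, and the invariant factors of ∂_3 are all 1, so H_2 = 0.
  H_3: rank ker ∂_3 − rank ∂_4 = (5 − 4) − 0 = 1, and there is no ∂_4, so H_3 = Z.

(K is a triangulation of the 3-sphere S^3.)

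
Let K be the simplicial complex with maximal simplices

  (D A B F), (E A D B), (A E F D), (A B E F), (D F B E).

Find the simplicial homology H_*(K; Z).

H_0 = Z,  H_1 = 0,  H_2 = 0,  H_3 = Z.

Take the total order A < B < D < E < F on the vertex set. Then K (dimension 3) consists of the simplices:

  0-simplices (5): A, B, D, E, F
  1-simplices (10): AB, AD, AE, AF, BD, BE, BF, DE, DF, EF
  2-simplices (10): ABD, ABE, ABF, ADE, ADF, AEF, BDE, BDF, BEF, DEF
  3-simplices (5): ABDE, ABDF, ABEF, ADEF, BDEF

Hence C_0 ≅ Z^5, C_1 ≅ Z^10, C_2 ≅ Z^10, C_3 ≅ Z^5.

∂_1: C_1 → C_0 maps an edge to its endpoints' difference, ∂[p,q] = q − p. For instance
  ∂EF = F − E.
This gives a 5×10 integer matrix of rank 4; reducing to Smith normal form yields diagonal entries (1,1,1,1).

Boundary ∂_2: C_2 → C_1 sends each 2-simplex [p,q,r] to [q,r] − [p,r] + [p,q]. For instance
  ∂ABE = BE − AE + AB,
  ∂ABD = BD − AD + AB.
As a 10×10 matrix over Z this has rank 6, with invariant factors (1,1,1,1,1,1).

The boundary map ∂_3: C_3 → C_2 sends each 3-simplex σ to the alternating sum Σ_i (−1)^i (σ with its i-th vertex removed). For instance
  ∂ABEF = BEF − AEF + ABF − ABE,
  ∂ABDE = BDE − ADE + ABE − ABD.
This gives a 10×5 integer matrix of rank 4; reducing to Smith normal form yields diagonal entries (1,1,1,1).

Now H_k = ker ∂_k / im ∂_{k+1}, so:

  H_0: rank C_0 − rank ∂_1 = 5 − 4 = 1, and the invariant factors of ∂_1 are all 1, so H_0 ≅ Z.
  H_1: rank ker ∂_1 − rank ∂_2 = (10 − 4) − 6 = 0, and the invariant factors of ∂_2 are all 1, so H_1 ≅ 0.
  H_2: rank ker ∂_2 − rank ∂_3 = (10 − 6) − 4 = 0, and the invariant factors of ∂_3 are all 1, so H_2 ≅ 0.
  H_3: rank ker ∂_3 − rank ∂_4 = (5 − 4) − 0 = 1, and there is no ∂_4, so H_3 ≅ Z.

(K is a triangulation of the 3-sphere S^3.)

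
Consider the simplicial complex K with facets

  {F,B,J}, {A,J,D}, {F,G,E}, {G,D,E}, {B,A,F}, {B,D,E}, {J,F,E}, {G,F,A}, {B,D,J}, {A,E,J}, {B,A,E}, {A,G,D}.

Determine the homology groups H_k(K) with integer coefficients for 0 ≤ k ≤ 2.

Take the total order A < B < D < E < F < G < J on the vertex set. Then K (dimension 2) consists of the simplices:

  0-simplices (7): A, B, D, E, F, G, J
  1-simplices (18): AB, AD, AE, AF, AG, AJ, BD, BE, BF, BJ, DE, DG, DJ, EF, EG, EJ, FG, FJ
  2-simplices (12): ABE, ABF, ADG, ADJ, AEJ, AFG, BDE, BDJ, BFJ, DEG, EFG, EFJ

so the chain groups are C_0 ≅ Z^7, C_1 ≅ Z^18, C_2 ≅ Z^12.

∂_1: C_1 → C_0 sends each edge [p,q] (with p < q) to q − p.
As a 7×18 matrix over Z this has rank 6, with invariant factors (1,1,1,1,1,1).

The boundary map ∂_2: C_2 → C_1 sends each 2-simplex [p,q,r] to [q,r] − [p,r] + [p,q]. For instance
  ∂BDJ = DJ − BJ + BD,
  ∂EFG = FG − EG + EF.
The resulting 18×12 matrix has rank 12, and its Smith normal form has invariant factors (1,1,1,1,1,1,1,1,1,1,1,2).

Reading off H_k = ker ∂_k / im ∂_{k+1}:

  H_0: rank C_0 − rank ∂_1 = 7 − 6 = 1, and the invariant factors of ∂_1 are all 1, so H_0 ≅ Z.
  H_1: rank ker ∂_1 − rank ∂_2 = (18 − 6) − 12 = 0, and ∂_2 has invariant factor 2 > 1, so H_1 ≅ Z_2.
  H_2: rank ker ∂_2 − rank ∂_3 = (12 − 12) − 0 = 0, and there is no ∂_3, so H_2 ≅ 0.

As a check, the Euler characteristic is 7 − 18 + 12 = 1, which agrees with 1 − 0 + 0 = 1.
(K is a triangulation of the real projective plane RP^2.)

H_0 ≅ Z,  H_1 ≅ Z_2,  H_2 = 0.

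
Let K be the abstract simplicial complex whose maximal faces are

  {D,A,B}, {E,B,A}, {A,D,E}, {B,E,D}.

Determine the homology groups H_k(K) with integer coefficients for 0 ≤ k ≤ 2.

H_0 = Z,  H_1 = 0,  H_2 = Z.

K has 4 vertices, 6 edges, 4 triangles.
rank ∂_0 = 0, rank ∂_1 = 3 ⇒ b_0 = 4 − 0 − 3 = 1; all invariant factors of ∂_1 are 1 so no torsion. So H_0 = Z.
rank ∂_1 = 3, rank ∂_2 = 3 ⇒ b_1 = 6 − 3 − 3 = 0; all invariant factors of ∂_2 are 1 so no torsion. So H_1 = 0.
rank ∂_2 = 3, rank ∂_3 = 0 ⇒ b_2 = 4 − 3 − 0 = 1. So H_2 = Z.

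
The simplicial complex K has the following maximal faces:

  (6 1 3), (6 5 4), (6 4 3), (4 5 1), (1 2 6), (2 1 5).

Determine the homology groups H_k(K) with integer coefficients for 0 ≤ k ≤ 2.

Order the vertices as 1 < 2 < 3 < 4 < 5 < 6. Listing each simplex with vertices in this order, K has dimension 2 with simplices:

  0-simplices (6): [1], [2], [3], [4], [5], [6]
  1-simplices (12): [1,2], [1,3], [1,4], [1,5], [1,6], [2,5], [2,6], [3,4], [3,6], [4,5], [4,6], [5,6]
  2-simplices (6): [1,2,5], [1,2,6], [1,3,6], [1,4,5], [3,4,6], [4,5,6]

so the chain groups are C_0 ≅ Z^6, C_1 ≅ Z^12, C_2 ≅ Z^6.

∂_1: C_1 → C_0 is given by ∂[p,q] = [q] − [p]. For instance
  ∂[1,5] = [5] − [1].
The resulting 6×12 matrix has rank 5, and its Smith normal form has invariant factors (1,1,1,1,1).

Boundary ∂_2: C_2 → C_1 sends each 2-simplex [p,q,r] to [q,r] − [p,r] + [p,q]. For instance
  ∂[1,2,6] = [2,6] − [1,6] + [1,2],
  ∂[1,4,5] = [4,5] − [1,5] + [1,4].
As a 12×6 matrix over Z this has rank 6, with invariant factors (1,1,1,1,1,1).

Computing H_k = (kernel of ∂_k) / (image of ∂_{k+1}):

  H_0: rank C_0 − rank ∂_1 = 6 − 5 = 1, and the invariant factors of ∂_1 are all 1, so H_0 ≅ Z.
  H_1: rank ker ∂_1 − rank ∂_2 = (12 − 5) − 6 = 1, and the invariant factors of ∂_2 are all 1, so H_1 ≅ Z.
  H_2: rank ker ∂_2 − rank ∂_3 = (6 − 6) − 0 = 0, and there is no ∂_3, so H_2 ≅ 0.

H_0 ≅ Z,  H_1 ≅ Z,  H_2 = 0.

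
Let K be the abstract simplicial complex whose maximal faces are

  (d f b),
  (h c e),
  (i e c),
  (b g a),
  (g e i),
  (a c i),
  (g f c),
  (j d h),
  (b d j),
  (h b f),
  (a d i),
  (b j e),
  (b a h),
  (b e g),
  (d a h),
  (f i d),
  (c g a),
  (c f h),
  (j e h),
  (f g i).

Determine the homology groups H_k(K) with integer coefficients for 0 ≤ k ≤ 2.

Take the total order a < b < c < d < e < f < g < h < i < j on the vertex set. Then K (dimension 2) consists of the simplices:

  0-simplices (10): a, b, c, d, e, f, g, h, i, j
  1-simplices (30): ab, ac, ad, ag, ah, ai, bd, be, bf, bg, bh, bj, ce, cf, cg, ch, ci, df, dh, di, dj, eg, eh, ei, ej, fg, fh, fi, gi, hj
  2-simplices (20): abg, abh, acg, aci, adh, adi, bdf, bdj, beg, bej, bfh, ceh, cei, cfg, cfh, dfi, dhj, egi, ehj, fgi

so the chain groups are C_0 ≅ Z^10, C_1 ≅ Z^30, C_2 ≅ Z^20.

Boundary ∂_1: C_1 → C_0 is given by ∂[p,q] = [q] − [p].
This gives a 10×30 integer matrix of rank 9; reducing to Smith normal form yields diagonal entries (1,1,1,1,1,1,1,1,1).

∂_2: C_2 → C_1 sends each 2-simplex [p,q,r] to [q,r] − [p,r] + [p,q]. For instance
  ∂fgi = gi − fi + fg,
  ∂adh = dh − ah + ad.
The resulting 30×20 matrix has rank 20, and its Smith normal form has invariant factors (1,1,1,1,1,1,1,1,1,1,1,1,1,1,1,1,1,1,1,2).

Computing H_k = (kernel of ∂_k) / (image of ∂_{k+1}):

  H_0: rank C_0 − rank ∂_1 = 10 − 9 = 1, and the invariant factors of ∂_1 are all 1, so H_0 = Z.
  H_1: rank ker ∂_1 − rank ∂_2 = (30 − 9) − 20 = 1, and ∂_2 has invariant factor 2 > 1, so H_1 = Z ⊕ Z/2.
  H_2: rank ker ∂_2 − rank ∂_3 = (20 − 20) − 0 = 0, and there is no ∂_3, so H_2 = 0.

H_0 ≅ Z,  H_1 ≅ Z ⊕ Z/2,  H_2 = 0.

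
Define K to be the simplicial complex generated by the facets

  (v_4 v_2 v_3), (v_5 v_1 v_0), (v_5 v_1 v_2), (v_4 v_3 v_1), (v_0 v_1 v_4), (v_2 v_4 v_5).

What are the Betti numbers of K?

We work with the vertex ordering v_0 < v_1 < v_2 < v_3 < v_4 < v_5. The simplices of K, each written with vertices in increasing order, are:

  0-simplices (6): [v_0], [v_1], [v_2], [v_3], [v_4], [v_5]
  1-simplices (12): [v_0,v_1], [v_0,v_4], [v_0,v_5], [v_1,v_2], [v_1,v_3], [v_1,v_4], [v_1,v_5], [v_2,v_3], [v_2,v_4], [v_2,v_5], [v_3,v_4], [v_4,v_5]
  2-simplices (6): [v_0,v_1,v_4], [v_0,v_1,v_5], [v_1,v_2,v_5], [v_1,v_3,v_4], [v_2,v_3,v_4], [v_2,v_4,v_5]

so the chain groups are C_0 ≅ Z^6, C_1 ≅ Z^12, C_2 ≅ Z^6.

The boundary map ∂_1: C_1 → C_0 is given by ∂[p,q] = [q] − [p]. For instance
  ∂[v_1,v_3] = [v_3] − [v_1].
As a 6×12 matrix over Z this has rank 5, with invariant factors (1,1,1,1,1).

Boundary ∂_2: C_2 → C_1 maps a triangle to the signed sum of its edges. For instance
  ∂[v_1,v_3,v_4] = [v_3,v_4] − [v_1,v_4] + [v_1,v_3],
  ∂[v_2,v_4,v_5] = [v_4,v_5] − [v_2,v_5] + [v_2,v_4].
The resulting 12×6 matrix has rank 6, and its Smith normal form has invariant factors (1,1,1,1,1,1).

Reading off H_k = ker ∂_k / im ∂_{k+1}:

  H_0: rank C_0 − rank ∂_1 = 6 − 5 = 1, and the invariant factors of ∂_1 are all 1, so H_0 = Z.
  H_1: rank ker ∂_1 − rank ∂_2 = (12 − 5) − 6 = 1, and the invariant factors of ∂_2 are all 1, so H_1 = Z.
  H_2: rank ker ∂_2 − rank ∂_3 = (6 − 6) − 0 = 0, and there is no ∂_3, so H_2 = 0.

As a check, the Euler characteristic is 6 − 12 + 6 = 0, which agrees with 1 − 1 + 0 = 0.
(K is a triangulation of the cylinder S^1 x I.)

Hence the Betti numbers are b_0 = 1, b_1 = 1, b_2 = 0.

b_0 = 1, b_1 = 1, b_2 = 0.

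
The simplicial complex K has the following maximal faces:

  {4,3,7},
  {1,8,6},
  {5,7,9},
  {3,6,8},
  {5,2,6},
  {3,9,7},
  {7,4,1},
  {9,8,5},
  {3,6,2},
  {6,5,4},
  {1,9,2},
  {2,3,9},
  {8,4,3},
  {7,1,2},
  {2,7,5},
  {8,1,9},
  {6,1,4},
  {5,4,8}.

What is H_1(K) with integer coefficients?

H_1 ≅ Z ⊕ Z/2.

Fix the vertex order 1 < 2 < 3 < 4 < 5 < 6 < 7 < 8 < 9 and write every simplex with vertices in increasing order. Then dim K = 2 and the simplices of K are:

  0-simplices (9): [1], [2], [3], [4], [5], [6], [7], [8], [9]
  1-simplices (27): (27 of them)
  2-simplices (18): [1,2,7], [1,2,9], [1,4,6], [1,4,7], [1,6,8], [1,8,9], [2,3,6], [2,3,9], [2,5,6], [2,5,7], [3,4,7], [3,4,8], [3,6,8], [3,7,9], [4,5,6], [4,5,8], [5,7,9], [5,8,9]

Hence C_0 ≅ Z^9, C_1 ≅ Z^27, C_2 ≅ Z^18.

∂_1: C_1 → C_0 maps an edge to its endpoints' difference, ∂[p,q] = q − p.
The 9×27 boundary matrix has rank 8 and Smith normal form diag(1,1,1,1,1,1,1,1).

The boundary map ∂_2: C_2 → C_1 sends each 2-simplex [p,q,r] to [q,r] − [p,r] + [p,q]. For instance
  ∂[1,2,7] = [2,7] − [1,7] + [1,2],
  ∂[4,5,8] = [5,8] − [4,8] + [4,5].
As a 27×18 matrix over Z this has rank 18, with invariant factors (1,1,1,1,1,1,1,1,1,1,1,1,1,1,1,1,1,2).

Reading off H_k = ker ∂_k / im ∂_{k+1}:

  H_1: rank ker ∂_1 − rank ∂_2 = (27 − 8) − 18 = 1, and ∂_2 has invariant factor 2 > 1, so H_1 ≅ Z ⊕ Z/2.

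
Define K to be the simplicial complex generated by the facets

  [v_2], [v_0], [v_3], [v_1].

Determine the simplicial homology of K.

Take the total order v_0 < v_1 < v_2 < v_3 on the vertex set. Then K (dimension 0) consists of the simplices:

  0-simplices (4): [v_0], [v_1], [v_2], [v_3]

so the chain groups are C_0 ≅ Z^4.

Reading off H_k = ker ∂_k / im ∂_{k+1}:

  H_0: rank C_0 − rank ∂_1 = 4 − 0 = 4, and there is no ∂_1, so H_0 ≅ Z^4.

(K is a triangulation of a set of 4 points.)

H_0 = Z^4.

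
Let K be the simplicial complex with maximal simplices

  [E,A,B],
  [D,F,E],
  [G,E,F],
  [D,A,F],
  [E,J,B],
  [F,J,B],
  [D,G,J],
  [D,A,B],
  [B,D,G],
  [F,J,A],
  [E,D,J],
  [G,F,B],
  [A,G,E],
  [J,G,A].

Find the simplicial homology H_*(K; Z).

H_0 ≅ Z,  H_1 ≅ Z^2,  H_2 ≅ Z.

Fix the vertex order A < B < D < E < F < G < J and write every simplex with vertices in increasing order. Then dim K = 2 and the simplices of K are:

  0-simplices (7): A, B, D, E, F, G, J
  1-simplices (21): AB, AD, AE, AF, AG, AJ, BD, BE, BF, BG, BJ, DE, DF, DG, DJ, EF, EG, EJ, FG, FJ, GJ
  2-simplices (14): ABD, ABE, ADF, AEG, AFJ, AGJ, BDG, BEJ, BFG, BFJ, DEF, DEJ, DGJ, EFG

giving chain groups C_0 ≅ Z^7, C_1 ≅ Z^21, C_2 ≅ Z^14.

∂_1: C_1 → C_0 sends each edge [p,q] (with p < q) to q − p. For instance
  ∂AD = D − A.
This gives a 7×21 integer matrix of rank 6; reducing to Smith normal form yields diagonal entries (1,1,1,1,1,1).

Boundary ∂_2: C_2 → C_1 acts by ∂[p,q,r] = [q,r] − [p,r] + [p,q]. For instance
  ∂DGJ = GJ − DJ + DG,
  ∂BFJ = FJ − BJ + BF.
The 21×14 boundary matrix has rank 13 and Smith normal form diag(1,1,1,1,1,1,1,1,1,1,1,1,1).

From H_k ≅ ker(∂_k) / im(∂_{k+1}) we obtain:

  H_0: rank C_0 − rank ∂_1 = 7 − 6 = 1, and the invariant factors of ∂_1 are all 1, so H_0 = Z.
  H_1: rank ker ∂_1 − rank ∂_2 = (21 − 6) − 13 = 2, and the invariant factors of ∂_2 are all 1, so H_1 = Z^2.
  H_2: rank ker ∂_2 − rank ∂_3 = (14 − 13) − 0 = 1, and there is no ∂_3, so H_2 = Z.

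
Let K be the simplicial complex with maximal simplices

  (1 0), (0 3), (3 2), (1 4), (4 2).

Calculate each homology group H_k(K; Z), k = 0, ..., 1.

Order the vertices as 0 < 1 < 2 < 3 < 4. Listing each simplex with vertices in this order, K has dimension 1 with simplices:

  0-simplices (5): [0], [1], [2], [3], [4]
  1-simplices (5): [0,1], [0,3], [1,4], [2,3], [2,4]

Hence C_0 ≅ Z^5, C_1 ≅ Z^5.

The boundary map ∂_1: C_1 → C_0 sends each edge [p,q] (with p < q) to q − p. For instance
  ∂[1,4] = [4] − [1].
This gives a 5×5 integer matrix of rank 4; reducing to Smith normal form yields diagonal entries (1,1,1,1).

Computing H_k = (kernel of ∂_k) / (image of ∂_{k+1}):

  H_0: rank C_0 − rank ∂_1 = 5 − 4 = 1, and the invariant factors of ∂_1 are all 1, so H_0 ≅ Z.
  H_1: rank ker ∂_1 − rank ∂_2 = (5 − 4) − 0 = 1, and there is no ∂_2, so H_1 ≅ Z.

H_0 = Z,  H_1 = Z.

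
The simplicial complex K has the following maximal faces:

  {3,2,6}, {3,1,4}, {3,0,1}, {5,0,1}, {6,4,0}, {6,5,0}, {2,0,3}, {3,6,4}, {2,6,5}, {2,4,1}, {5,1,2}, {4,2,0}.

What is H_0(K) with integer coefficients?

Take the total order 0 < 1 < 2 < 3 < 4 < 5 < 6 on the vertex set. Then K (dimension 2) consists of the simplices:

  0-simplices (7): [0], [1], [2], [3], [4], [5], [6]
  1-simplices (18): [0,1], [0,2], [0,3], [0,4], [0,5], [0,6], [1,2], [1,3], [1,4], [1,5], [2,3], [2,4], [2,5], [2,6], [3,4], [3,6], [4,6], [5,6]
  2-simplices (12): [0,1,3], [0,1,5], [0,2,3], [0,2,4], [0,4,6], [0,5,6], [1,2,4], [1,2,5], [1,3,4], [2,3,6], [2,5,6], [3,4,6]

so the chain groups are C_0 ≅ Z^7, C_1 ≅ Z^18, C_2 ≅ Z^12.

∂_1: C_1 → C_0 maps an edge to its endpoints' difference, ∂[p,q] = q − p.
The resulting 7×18 matrix has rank 6, and its Smith normal form has invariant factors (1,1,1,1,1,1).

Boundary ∂_2: C_2 → C_1 sends each 2-simplex [p,q,r] to [q,r] − [p,r] + [p,q]. For instance
  ∂[0,5,6] = [5,6] − [0,6] + [0,5],
  ∂[1,2,4] = [2,4] − [1,4] + [1,2].
This gives a 18×12 integer matrix of rank 12; reducing to Smith normal form yields diagonal entries (1,1,1,1,1,1,1,1,1,1,1,2).

Now H_k = ker ∂_k / im ∂_{k+1}, so:

  H_0: rank C_0 − rank ∂_1 = 7 − 6 = 1, and the invariant factors of ∂_1 are all 1, so H_0 ≅ Z.

H_0 ≅ Z.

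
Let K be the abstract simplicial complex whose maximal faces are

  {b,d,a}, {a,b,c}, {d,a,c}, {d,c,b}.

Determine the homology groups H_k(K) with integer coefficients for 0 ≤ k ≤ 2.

H_0 = Z,  H_1 = 0,  H_2 = Z.

K has 4 vertices, 6 edges, 4 triangles.
rank ∂_0 = 0, rank ∂_1 = 3 ⇒ b_0 = 4 − 0 − 3 = 1; all invariant factors of ∂_1 are 1 so no torsion. So H_0 = Z.
rank ∂_1 = 3, rank ∂_2 = 3 ⇒ b_1 = 6 − 3 − 3 = 0; all invariant factors of ∂_2 are 1 so no torsion. So H_1 = 0.
rank ∂_2 = 3, rank ∂_3 = 0 ⇒ b_2 = 4 − 3 − 0 = 1. So H_2 = Z.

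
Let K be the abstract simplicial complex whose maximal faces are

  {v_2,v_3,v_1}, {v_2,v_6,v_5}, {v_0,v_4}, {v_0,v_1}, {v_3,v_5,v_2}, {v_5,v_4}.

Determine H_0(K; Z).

Fix the vertex order v_0 < v_1 < v_2 < v_3 < v_4 < v_5 < v_6 and write every simplex with vertices in increasing order. Then dim K = 2 and the simplices of K are:

  0-simplices (7): [v_0], [v_1], [v_2], [v_3], [v_4], [v_5], [v_6]
  1-simplices (10): [v_0,v_1], [v_0,v_4], [v_1,v_2], [v_1,v_3], [v_2,v_3], [v_2,v_5], [v_2,v_6], [v_3,v_5], [v_4,v_5], [v_5,v_6]
  2-simplices (3): [v_1,v_2,v_3], [v_2,v_3,v_5], [v_2,v_5,v_6]

so the chain groups are C_0 ≅ Z^7, C_1 ≅ Z^10, C_2 ≅ Z^3.

The boundary map ∂_1: C_1 → C_0 is given by ∂[p,q] = [q] − [p]. For instance
  ∂[v_2,v_6] = [v_6] − [v_2].
The 7×10 boundary matrix has rank 6 and Smith normal form diag(1,1,1,1,1,1).

Boundary ∂_2: C_2 → C_1 sends each 2-simplex [p,q,r] to [q,r] − [p,r] + [p,q]. For instance
  ∂[v_2,v_5,v_6] = [v_5,v_6] − [v_2,v_6] + [v_2,v_5],
  ∂[v_2,v_3,v_5] = [v_3,v_5] − [v_2,v_5] + [v_2,v_3].
As a 10×3 matrix over Z this has rank 3, with invariant factors (1,1,1).

Computing H_k = (kernel of ∂_k) / (image of ∂_{k+1}):

  H_0: rank C_0 − rank ∂_1 = 7 − 6 = 1, and the invariant factors of ∂_1 are all 1, so H_0 ≅ Z.

H_0 = Z.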